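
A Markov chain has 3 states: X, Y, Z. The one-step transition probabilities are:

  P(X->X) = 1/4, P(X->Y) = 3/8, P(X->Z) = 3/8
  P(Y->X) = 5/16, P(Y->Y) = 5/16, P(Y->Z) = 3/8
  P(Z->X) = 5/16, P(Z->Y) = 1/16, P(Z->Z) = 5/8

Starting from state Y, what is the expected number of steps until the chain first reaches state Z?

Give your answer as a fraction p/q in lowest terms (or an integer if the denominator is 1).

Answer: 8/3

Derivation:
Let h_i = expected steps to first reach Z from state i.
Boundary: h_Z = 0.
First-step equations for the other states:
  h_X = 1 + 1/4*h_X + 3/8*h_Y + 3/8*h_Z
  h_Y = 1 + 5/16*h_X + 5/16*h_Y + 3/8*h_Z

Substituting h_Z = 0 and rearranging gives the linear system (I - Q) h = 1:
  [3/4, -3/8] . (h_X, h_Y) = 1
  [-5/16, 11/16] . (h_X, h_Y) = 1

Solving yields:
  h_X = 8/3
  h_Y = 8/3

Starting state is Y, so the expected hitting time is h_Y = 8/3.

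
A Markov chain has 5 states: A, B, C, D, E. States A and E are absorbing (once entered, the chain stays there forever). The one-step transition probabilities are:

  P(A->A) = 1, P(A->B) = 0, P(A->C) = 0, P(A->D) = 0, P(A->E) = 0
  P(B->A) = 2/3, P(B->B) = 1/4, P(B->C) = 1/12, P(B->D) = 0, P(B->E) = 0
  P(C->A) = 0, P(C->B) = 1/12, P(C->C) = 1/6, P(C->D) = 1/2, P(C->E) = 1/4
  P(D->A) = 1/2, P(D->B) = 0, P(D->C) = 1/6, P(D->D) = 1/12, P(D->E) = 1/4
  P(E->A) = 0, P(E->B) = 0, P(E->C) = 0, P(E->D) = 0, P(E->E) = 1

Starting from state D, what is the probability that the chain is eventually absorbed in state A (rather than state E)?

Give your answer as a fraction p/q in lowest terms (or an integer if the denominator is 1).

Answer: 550/871

Derivation:
Let a_i = P(absorbed in A | start in state i).
Boundary conditions: a_A = 1, a_E = 0.
For each transient state i, a_i = sum_j P(i->j) * a_j:
  a_B = 2/3*a_A + 1/4*a_B + 1/12*a_C + 0*a_D + 0*a_E
  a_C = 0*a_A + 1/12*a_B + 1/6*a_C + 1/2*a_D + 1/4*a_E
  a_D = 1/2*a_A + 0*a_B + 1/6*a_C + 1/12*a_D + 1/4*a_E

Substituting a_A = 1 and a_E = 0, rearrange to (I - Q) a = r where r[i] = P(i -> A):
  [3/4, -1/12, 0] . (a_B, a_C, a_D) = 2/3
  [-1/12, 5/6, -1/2] . (a_B, a_C, a_D) = 0
  [0, -1/6, 11/12] . (a_B, a_C, a_D) = 1/2

Solving yields:
  a_B = 820/871
  a_C = 412/871
  a_D = 550/871

Starting state is D, so the absorption probability is a_D = 550/871.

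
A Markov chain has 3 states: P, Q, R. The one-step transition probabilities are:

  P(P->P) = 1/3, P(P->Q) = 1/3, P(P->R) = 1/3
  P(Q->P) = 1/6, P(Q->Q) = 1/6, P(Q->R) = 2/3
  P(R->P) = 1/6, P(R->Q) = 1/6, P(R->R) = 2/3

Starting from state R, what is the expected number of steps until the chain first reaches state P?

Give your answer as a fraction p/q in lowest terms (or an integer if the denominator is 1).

Answer: 6

Derivation:
Let h_i = expected steps to first reach P from state i.
Boundary: h_P = 0.
First-step equations for the other states:
  h_Q = 1 + 1/6*h_P + 1/6*h_Q + 2/3*h_R
  h_R = 1 + 1/6*h_P + 1/6*h_Q + 2/3*h_R

Substituting h_P = 0 and rearranging gives the linear system (I - Q) h = 1:
  [5/6, -2/3] . (h_Q, h_R) = 1
  [-1/6, 1/3] . (h_Q, h_R) = 1

Solving yields:
  h_Q = 6
  h_R = 6

Starting state is R, so the expected hitting time is h_R = 6.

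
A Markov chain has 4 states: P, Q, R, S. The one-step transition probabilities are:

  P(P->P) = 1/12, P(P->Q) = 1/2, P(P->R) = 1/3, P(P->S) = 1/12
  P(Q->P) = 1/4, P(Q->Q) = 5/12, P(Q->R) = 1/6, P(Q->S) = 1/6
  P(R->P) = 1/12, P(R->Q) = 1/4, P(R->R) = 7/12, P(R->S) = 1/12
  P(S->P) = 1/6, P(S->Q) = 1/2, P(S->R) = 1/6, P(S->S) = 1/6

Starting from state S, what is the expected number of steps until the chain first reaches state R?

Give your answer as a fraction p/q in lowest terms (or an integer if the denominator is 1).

Let h_i = expected steps to first reach R from state i.
Boundary: h_R = 0.
First-step equations for the other states:
  h_P = 1 + 1/12*h_P + 1/2*h_Q + 1/3*h_R + 1/12*h_S
  h_Q = 1 + 1/4*h_P + 5/12*h_Q + 1/6*h_R + 1/6*h_S
  h_S = 1 + 1/6*h_P + 1/2*h_Q + 1/6*h_R + 1/6*h_S

Substituting h_R = 0 and rearranging gives the linear system (I - Q) h = 1:
  [11/12, -1/2, -1/12] . (h_P, h_Q, h_S) = 1
  [-1/4, 7/12, -1/6] . (h_P, h_Q, h_S) = 1
  [-1/6, -1/2, 5/6] . (h_P, h_Q, h_S) = 1

Solving yields:
  h_P = 286/67
  h_Q = 334/67
  h_S = 338/67

Starting state is S, so the expected hitting time is h_S = 338/67.

Answer: 338/67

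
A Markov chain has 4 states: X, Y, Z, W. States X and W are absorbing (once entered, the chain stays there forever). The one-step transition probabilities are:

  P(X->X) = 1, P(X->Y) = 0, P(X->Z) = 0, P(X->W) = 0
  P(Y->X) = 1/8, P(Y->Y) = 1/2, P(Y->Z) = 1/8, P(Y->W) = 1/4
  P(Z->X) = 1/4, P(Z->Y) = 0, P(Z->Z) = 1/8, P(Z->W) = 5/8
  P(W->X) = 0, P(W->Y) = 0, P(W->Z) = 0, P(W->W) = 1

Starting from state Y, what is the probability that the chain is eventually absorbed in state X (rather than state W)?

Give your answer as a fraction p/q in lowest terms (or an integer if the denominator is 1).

Let a_i = P(absorbed in X | start in state i).
Boundary conditions: a_X = 1, a_W = 0.
For each transient state i, a_i = sum_j P(i->j) * a_j:
  a_Y = 1/8*a_X + 1/2*a_Y + 1/8*a_Z + 1/4*a_W
  a_Z = 1/4*a_X + 0*a_Y + 1/8*a_Z + 5/8*a_W

Substituting a_X = 1 and a_W = 0, rearrange to (I - Q) a = r where r[i] = P(i -> X):
  [1/2, -1/8] . (a_Y, a_Z) = 1/8
  [0, 7/8] . (a_Y, a_Z) = 1/4

Solving yields:
  a_Y = 9/28
  a_Z = 2/7

Starting state is Y, so the absorption probability is a_Y = 9/28.

Answer: 9/28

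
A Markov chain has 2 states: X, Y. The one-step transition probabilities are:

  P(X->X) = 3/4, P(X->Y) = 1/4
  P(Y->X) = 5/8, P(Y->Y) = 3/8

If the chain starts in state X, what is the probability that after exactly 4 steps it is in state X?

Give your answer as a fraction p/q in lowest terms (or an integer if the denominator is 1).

Answer: 1463/2048

Derivation:
Computing P^4 by repeated multiplication:
P^1 =
  X: [3/4, 1/4]
  Y: [5/8, 3/8]
P^2 =
  X: [23/32, 9/32]
  Y: [45/64, 19/64]
P^3 =
  X: [183/256, 73/256]
  Y: [365/512, 147/512]
P^4 =
  X: [1463/2048, 585/2048]
  Y: [2925/4096, 1171/4096]

(P^4)[X -> X] = 1463/2048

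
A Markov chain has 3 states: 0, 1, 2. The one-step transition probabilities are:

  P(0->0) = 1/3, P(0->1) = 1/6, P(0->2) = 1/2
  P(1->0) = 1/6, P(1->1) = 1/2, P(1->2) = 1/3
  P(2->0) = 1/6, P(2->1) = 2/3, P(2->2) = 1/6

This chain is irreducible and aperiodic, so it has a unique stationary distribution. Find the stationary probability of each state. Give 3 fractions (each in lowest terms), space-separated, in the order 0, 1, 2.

Answer: 1/5 17/35 11/35

Derivation:
The stationary distribution satisfies pi = pi * P, i.e.:
  pi_0 = 1/3*pi_0 + 1/6*pi_1 + 1/6*pi_2
  pi_1 = 1/6*pi_0 + 1/2*pi_1 + 2/3*pi_2
  pi_2 = 1/2*pi_0 + 1/3*pi_1 + 1/6*pi_2
with normalization: pi_0 + pi_1 + pi_2 = 1.

Using the first 2 balance equations plus normalization, the linear system A*pi = b is:
  [-2/3, 1/6, 1/6] . pi = 0
  [1/6, -1/2, 2/3] . pi = 0
  [1, 1, 1] . pi = 1

Solving yields:
  pi_0 = 1/5
  pi_1 = 17/35
  pi_2 = 11/35

Verification (pi * P):
  1/5*1/3 + 17/35*1/6 + 11/35*1/6 = 1/5 = pi_0  (ok)
  1/5*1/6 + 17/35*1/2 + 11/35*2/3 = 17/35 = pi_1  (ok)
  1/5*1/2 + 17/35*1/3 + 11/35*1/6 = 11/35 = pi_2  (ok)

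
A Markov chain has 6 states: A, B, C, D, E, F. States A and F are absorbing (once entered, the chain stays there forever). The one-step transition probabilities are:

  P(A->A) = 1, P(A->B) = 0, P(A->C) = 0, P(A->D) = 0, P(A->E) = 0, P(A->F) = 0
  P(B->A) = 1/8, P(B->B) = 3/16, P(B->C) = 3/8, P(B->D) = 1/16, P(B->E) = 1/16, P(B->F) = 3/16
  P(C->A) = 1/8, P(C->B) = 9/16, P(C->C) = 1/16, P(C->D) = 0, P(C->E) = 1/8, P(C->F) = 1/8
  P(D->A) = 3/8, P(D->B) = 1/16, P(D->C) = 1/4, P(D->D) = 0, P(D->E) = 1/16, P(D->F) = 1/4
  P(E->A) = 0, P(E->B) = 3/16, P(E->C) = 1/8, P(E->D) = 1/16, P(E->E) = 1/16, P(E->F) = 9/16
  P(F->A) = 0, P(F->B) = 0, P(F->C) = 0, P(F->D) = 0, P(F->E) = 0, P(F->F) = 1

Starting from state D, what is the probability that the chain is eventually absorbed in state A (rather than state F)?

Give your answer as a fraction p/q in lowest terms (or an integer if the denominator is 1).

Let a_i = P(absorbed in A | start in state i).
Boundary conditions: a_A = 1, a_F = 0.
For each transient state i, a_i = sum_j P(i->j) * a_j:
  a_B = 1/8*a_A + 3/16*a_B + 3/8*a_C + 1/16*a_D + 1/16*a_E + 3/16*a_F
  a_C = 1/8*a_A + 9/16*a_B + 1/16*a_C + 0*a_D + 1/8*a_E + 1/8*a_F
  a_D = 3/8*a_A + 1/16*a_B + 1/4*a_C + 0*a_D + 1/16*a_E + 1/4*a_F
  a_E = 0*a_A + 3/16*a_B + 1/8*a_C + 1/16*a_D + 1/16*a_E + 9/16*a_F

Substituting a_A = 1 and a_F = 0, rearrange to (I - Q) a = r where r[i] = P(i -> A):
  [13/16, -3/8, -1/16, -1/16] . (a_B, a_C, a_D, a_E) = 1/8
  [-9/16, 15/16, 0, -1/8] . (a_B, a_C, a_D, a_E) = 1/8
  [-1/16, -1/4, 1, -1/16] . (a_B, a_C, a_D, a_E) = 3/8
  [-3/16, -1/8, -1/16, 15/16] . (a_B, a_C, a_D, a_E) = 0

Solving yields:
  a_B = 827/2162
  a_C = 831/2162
  a_D = 546/1081
  a_E = 349/2162

Starting state is D, so the absorption probability is a_D = 546/1081.

Answer: 546/1081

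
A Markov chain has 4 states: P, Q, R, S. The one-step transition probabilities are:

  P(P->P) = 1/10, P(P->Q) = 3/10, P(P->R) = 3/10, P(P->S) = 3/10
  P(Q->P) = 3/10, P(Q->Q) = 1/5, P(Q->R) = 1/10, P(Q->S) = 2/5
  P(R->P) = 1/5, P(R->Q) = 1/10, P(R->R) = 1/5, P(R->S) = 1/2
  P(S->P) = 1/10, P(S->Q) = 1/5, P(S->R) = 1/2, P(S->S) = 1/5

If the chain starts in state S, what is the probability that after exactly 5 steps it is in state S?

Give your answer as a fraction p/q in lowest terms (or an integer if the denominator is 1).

Answer: 17101/50000

Derivation:
Computing P^5 by repeated multiplication:
P^1 =
  P: [1/10, 3/10, 3/10, 3/10]
  Q: [3/10, 1/5, 1/10, 2/5]
  R: [1/5, 1/10, 1/5, 1/2]
  S: [1/10, 1/5, 1/2, 1/5]
P^2 =
  P: [19/100, 9/50, 27/100, 9/25]
  Q: [3/20, 11/50, 33/100, 3/10]
  R: [7/50, 1/5, 9/25, 3/10]
  S: [19/100, 4/25, 1/4, 2/5]
P^3 =
  P: [163/1000, 24/125, 309/1000, 42/125]
  Q: [177/1000, 91/500, 283/1000, 179/500]
  R: [22/125, 89/500, 71/250, 181/500]
  S: [157/1000, 97/500, 323/1000, 163/500]
P^4 =
  P: [1693/10000, 927/5000, 2979/10000, 1737/5000]
  Q: [1647/10000, 947/5000, 3069/10000, 339/1000]
  R: [41/250, 473/2500, 771/2500, 423/1250]
  S: [1711/10000, 917/5000, 2941/10000, 1757/5000]
P^5 =
  P: [16687/100000, 9357/50000, 30261/100000, 17169/50000]
  Q: [16857/100000, 9289/50000, 29923/100000, 17321/50000]
  R: [4217/25000, 4639/25000, 299/1000, 8669/25000]
  S: [16609/100000, 1877/10000, 30419/100000, 17101/50000]

(P^5)[S -> S] = 17101/50000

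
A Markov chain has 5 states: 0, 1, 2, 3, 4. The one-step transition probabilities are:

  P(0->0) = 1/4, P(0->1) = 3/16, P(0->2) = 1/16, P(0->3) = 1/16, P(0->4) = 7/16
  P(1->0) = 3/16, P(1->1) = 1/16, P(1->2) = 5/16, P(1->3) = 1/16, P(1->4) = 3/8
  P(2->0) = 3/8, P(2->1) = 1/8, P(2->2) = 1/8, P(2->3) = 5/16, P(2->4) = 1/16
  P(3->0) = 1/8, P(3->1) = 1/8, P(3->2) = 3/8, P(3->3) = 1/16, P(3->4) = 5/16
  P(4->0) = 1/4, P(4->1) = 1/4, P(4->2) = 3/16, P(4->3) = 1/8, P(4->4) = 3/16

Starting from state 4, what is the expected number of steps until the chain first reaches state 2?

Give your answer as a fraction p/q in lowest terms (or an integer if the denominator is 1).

Let h_i = expected steps to first reach 2 from state i.
Boundary: h_2 = 0.
First-step equations for the other states:
  h_0 = 1 + 1/4*h_0 + 3/16*h_1 + 1/16*h_2 + 1/16*h_3 + 7/16*h_4
  h_1 = 1 + 3/16*h_0 + 1/16*h_1 + 5/16*h_2 + 1/16*h_3 + 3/8*h_4
  h_3 = 1 + 1/8*h_0 + 1/8*h_1 + 3/8*h_2 + 1/16*h_3 + 5/16*h_4
  h_4 = 1 + 1/4*h_0 + 1/4*h_1 + 3/16*h_2 + 1/8*h_3 + 3/16*h_4

Substituting h_2 = 0 and rearranging gives the linear system (I - Q) h = 1:
  [3/4, -3/16, -1/16, -7/16] . (h_0, h_1, h_3, h_4) = 1
  [-3/16, 15/16, -1/16, -3/8] . (h_0, h_1, h_3, h_4) = 1
  [-1/8, -1/8, 15/16, -5/16] . (h_0, h_1, h_3, h_4) = 1
  [-1/4, -1/4, -1/8, 13/16] . (h_0, h_1, h_3, h_4) = 1

Solving yields:
  h_0 = 30992/5431
  h_1 = 24320/5431
  h_3 = 22208/5431
  h_4 = 27120/5431

Starting state is 4, so the expected hitting time is h_4 = 27120/5431.

Answer: 27120/5431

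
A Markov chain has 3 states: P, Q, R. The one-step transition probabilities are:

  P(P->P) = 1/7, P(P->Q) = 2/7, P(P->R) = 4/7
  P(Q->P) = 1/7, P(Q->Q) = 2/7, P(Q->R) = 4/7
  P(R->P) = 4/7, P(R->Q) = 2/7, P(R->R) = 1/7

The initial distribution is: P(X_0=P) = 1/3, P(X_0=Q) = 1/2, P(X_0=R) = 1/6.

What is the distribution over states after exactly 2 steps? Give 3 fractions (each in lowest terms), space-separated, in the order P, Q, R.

Propagating the distribution step by step (d_{t+1} = d_t * P):
d_0 = (P=1/3, Q=1/2, R=1/6)
  d_1[P] = 1/3*1/7 + 1/2*1/7 + 1/6*4/7 = 3/14
  d_1[Q] = 1/3*2/7 + 1/2*2/7 + 1/6*2/7 = 2/7
  d_1[R] = 1/3*4/7 + 1/2*4/7 + 1/6*1/7 = 1/2
d_1 = (P=3/14, Q=2/7, R=1/2)
  d_2[P] = 3/14*1/7 + 2/7*1/7 + 1/2*4/7 = 5/14
  d_2[Q] = 3/14*2/7 + 2/7*2/7 + 1/2*2/7 = 2/7
  d_2[R] = 3/14*4/7 + 2/7*4/7 + 1/2*1/7 = 5/14
d_2 = (P=5/14, Q=2/7, R=5/14)

Answer: 5/14 2/7 5/14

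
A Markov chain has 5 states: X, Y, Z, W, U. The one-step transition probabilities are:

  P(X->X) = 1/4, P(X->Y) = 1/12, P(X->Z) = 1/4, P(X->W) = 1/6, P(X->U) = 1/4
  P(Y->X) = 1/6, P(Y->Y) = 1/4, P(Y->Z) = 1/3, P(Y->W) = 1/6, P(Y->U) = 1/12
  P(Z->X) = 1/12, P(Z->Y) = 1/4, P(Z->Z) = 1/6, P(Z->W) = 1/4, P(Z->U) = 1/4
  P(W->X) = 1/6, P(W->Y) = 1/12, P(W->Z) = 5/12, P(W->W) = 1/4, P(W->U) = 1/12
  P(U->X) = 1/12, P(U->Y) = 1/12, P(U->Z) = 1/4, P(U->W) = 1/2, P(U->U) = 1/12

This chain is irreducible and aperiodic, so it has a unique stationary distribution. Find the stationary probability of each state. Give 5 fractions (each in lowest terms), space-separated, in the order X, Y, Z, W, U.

Answer: 1455/10244 1605/10244 2903/10244 2701/10244 395/2561

Derivation:
The stationary distribution satisfies pi = pi * P, i.e.:
  pi_X = 1/4*pi_X + 1/6*pi_Y + 1/12*pi_Z + 1/6*pi_W + 1/12*pi_U
  pi_Y = 1/12*pi_X + 1/4*pi_Y + 1/4*pi_Z + 1/12*pi_W + 1/12*pi_U
  pi_Z = 1/4*pi_X + 1/3*pi_Y + 1/6*pi_Z + 5/12*pi_W + 1/4*pi_U
  pi_W = 1/6*pi_X + 1/6*pi_Y + 1/4*pi_Z + 1/4*pi_W + 1/2*pi_U
  pi_U = 1/4*pi_X + 1/12*pi_Y + 1/4*pi_Z + 1/12*pi_W + 1/12*pi_U
with normalization: pi_X + pi_Y + pi_Z + pi_W + pi_U = 1.

Using the first 4 balance equations plus normalization, the linear system A*pi = b is:
  [-3/4, 1/6, 1/12, 1/6, 1/12] . pi = 0
  [1/12, -3/4, 1/4, 1/12, 1/12] . pi = 0
  [1/4, 1/3, -5/6, 5/12, 1/4] . pi = 0
  [1/6, 1/6, 1/4, -3/4, 1/2] . pi = 0
  [1, 1, 1, 1, 1] . pi = 1

Solving yields:
  pi_X = 1455/10244
  pi_Y = 1605/10244
  pi_Z = 2903/10244
  pi_W = 2701/10244
  pi_U = 395/2561

Verification (pi * P):
  1455/10244*1/4 + 1605/10244*1/6 + 2903/10244*1/12 + 2701/10244*1/6 + 395/2561*1/12 = 1455/10244 = pi_X  (ok)
  1455/10244*1/12 + 1605/10244*1/4 + 2903/10244*1/4 + 2701/10244*1/12 + 395/2561*1/12 = 1605/10244 = pi_Y  (ok)
  1455/10244*1/4 + 1605/10244*1/3 + 2903/10244*1/6 + 2701/10244*5/12 + 395/2561*1/4 = 2903/10244 = pi_Z  (ok)
  1455/10244*1/6 + 1605/10244*1/6 + 2903/10244*1/4 + 2701/10244*1/4 + 395/2561*1/2 = 2701/10244 = pi_W  (ok)
  1455/10244*1/4 + 1605/10244*1/12 + 2903/10244*1/4 + 2701/10244*1/12 + 395/2561*1/12 = 395/2561 = pi_U  (ok)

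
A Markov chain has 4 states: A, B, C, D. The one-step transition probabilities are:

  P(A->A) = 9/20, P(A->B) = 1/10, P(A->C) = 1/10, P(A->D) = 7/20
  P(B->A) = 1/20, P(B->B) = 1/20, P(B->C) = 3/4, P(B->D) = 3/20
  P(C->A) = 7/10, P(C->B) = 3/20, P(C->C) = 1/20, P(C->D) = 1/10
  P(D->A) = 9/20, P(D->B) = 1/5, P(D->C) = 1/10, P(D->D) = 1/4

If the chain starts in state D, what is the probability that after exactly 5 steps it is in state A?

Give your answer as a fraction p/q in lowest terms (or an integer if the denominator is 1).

Answer: 355027/800000

Derivation:
Computing P^5 by repeated multiplication:
P^1 =
  A: [9/20, 1/10, 1/10, 7/20]
  B: [1/20, 1/20, 3/4, 3/20]
  C: [7/10, 3/20, 1/20, 1/10]
  D: [9/20, 1/5, 1/10, 1/4]
P^2 =
  A: [87/200, 27/200, 4/25, 27/100]
  B: [247/400, 3/20, 19/200, 11/80]
  C: [161/400, 21/200, 39/200, 119/400]
  D: [79/200, 3/25, 9/40, 13/50]
P^3 =
  A: [109/250, 513/4000, 719/4000, 32/125]
  B: [331/800, 111/1000, 771/4000, 113/400]
  C: [1827/4000, 537/4000, 317/2000, 501/2000]
  D: [1833/4000, 21/160, 667/4000, 39/160]
P^4 =
  A: [35491/80000, 5127/40000, 279/1600, 4061/16000]
  B: [36303/80000, 10587/80000, 13001/80000, 20109/80000]
  C: [17437/40000, 10101/80000, 14347/80000, 10339/40000]
  D: [7027/16000, 2523/20000, 7079/40000, 4123/16000]
P^5 =
  A: [353859/800000, 102153/800000, 34919/200000, 25539/100000]
  B: [700309/1600000, 25329/200000, 28463/160000, 412429/1600000]
  C: [710927/1600000, 102801/800000, 138483/800000, 81301/320000]
  D: [355027/800000, 12831/100000, 138519/800000, 101903/400000]

(P^5)[D -> A] = 355027/800000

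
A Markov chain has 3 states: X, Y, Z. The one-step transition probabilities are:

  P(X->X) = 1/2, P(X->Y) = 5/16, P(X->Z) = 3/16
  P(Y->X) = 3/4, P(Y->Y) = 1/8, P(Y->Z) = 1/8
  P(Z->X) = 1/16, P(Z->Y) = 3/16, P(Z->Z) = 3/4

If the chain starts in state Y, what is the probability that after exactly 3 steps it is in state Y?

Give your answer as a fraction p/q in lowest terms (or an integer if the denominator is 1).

Computing P^3 by repeated multiplication:
P^1 =
  X: [1/2, 5/16, 3/16]
  Y: [3/4, 1/8, 1/8]
  Z: [1/16, 3/16, 3/4]
P^2 =
  X: [127/256, 59/256, 35/128]
  Y: [61/128, 35/128, 1/4]
  Z: [7/32, 47/256, 153/256]
P^3 =
  X: [897/2048, 963/4096, 1339/4096]
  Y: [235/512, 471/2048, 637/2048]
  Z: [1165/4096, 833/4096, 1049/2048]

(P^3)[Y -> Y] = 471/2048

Answer: 471/2048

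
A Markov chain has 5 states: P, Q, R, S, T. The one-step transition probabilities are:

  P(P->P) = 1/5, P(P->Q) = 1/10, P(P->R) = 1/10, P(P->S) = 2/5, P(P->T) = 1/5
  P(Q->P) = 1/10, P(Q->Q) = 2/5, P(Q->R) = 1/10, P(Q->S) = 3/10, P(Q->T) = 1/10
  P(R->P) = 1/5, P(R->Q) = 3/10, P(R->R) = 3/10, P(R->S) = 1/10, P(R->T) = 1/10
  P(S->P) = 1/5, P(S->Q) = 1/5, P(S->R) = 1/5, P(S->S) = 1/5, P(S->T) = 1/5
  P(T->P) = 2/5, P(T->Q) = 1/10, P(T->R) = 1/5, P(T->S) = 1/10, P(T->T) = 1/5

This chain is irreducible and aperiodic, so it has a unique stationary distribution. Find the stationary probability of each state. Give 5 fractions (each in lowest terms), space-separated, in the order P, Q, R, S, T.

Answer: 1484/7085 1598/7085 1232/7085 1637/7085 1134/7085

Derivation:
The stationary distribution satisfies pi = pi * P, i.e.:
  pi_P = 1/5*pi_P + 1/10*pi_Q + 1/5*pi_R + 1/5*pi_S + 2/5*pi_T
  pi_Q = 1/10*pi_P + 2/5*pi_Q + 3/10*pi_R + 1/5*pi_S + 1/10*pi_T
  pi_R = 1/10*pi_P + 1/10*pi_Q + 3/10*pi_R + 1/5*pi_S + 1/5*pi_T
  pi_S = 2/5*pi_P + 3/10*pi_Q + 1/10*pi_R + 1/5*pi_S + 1/10*pi_T
  pi_T = 1/5*pi_P + 1/10*pi_Q + 1/10*pi_R + 1/5*pi_S + 1/5*pi_T
with normalization: pi_P + pi_Q + pi_R + pi_S + pi_T = 1.

Using the first 4 balance equations plus normalization, the linear system A*pi = b is:
  [-4/5, 1/10, 1/5, 1/5, 2/5] . pi = 0
  [1/10, -3/5, 3/10, 1/5, 1/10] . pi = 0
  [1/10, 1/10, -7/10, 1/5, 1/5] . pi = 0
  [2/5, 3/10, 1/10, -4/5, 1/10] . pi = 0
  [1, 1, 1, 1, 1] . pi = 1

Solving yields:
  pi_P = 1484/7085
  pi_Q = 1598/7085
  pi_R = 1232/7085
  pi_S = 1637/7085
  pi_T = 1134/7085

Verification (pi * P):
  1484/7085*1/5 + 1598/7085*1/10 + 1232/7085*1/5 + 1637/7085*1/5 + 1134/7085*2/5 = 1484/7085 = pi_P  (ok)
  1484/7085*1/10 + 1598/7085*2/5 + 1232/7085*3/10 + 1637/7085*1/5 + 1134/7085*1/10 = 1598/7085 = pi_Q  (ok)
  1484/7085*1/10 + 1598/7085*1/10 + 1232/7085*3/10 + 1637/7085*1/5 + 1134/7085*1/5 = 1232/7085 = pi_R  (ok)
  1484/7085*2/5 + 1598/7085*3/10 + 1232/7085*1/10 + 1637/7085*1/5 + 1134/7085*1/10 = 1637/7085 = pi_S  (ok)
  1484/7085*1/5 + 1598/7085*1/10 + 1232/7085*1/10 + 1637/7085*1/5 + 1134/7085*1/5 = 1134/7085 = pi_T  (ok)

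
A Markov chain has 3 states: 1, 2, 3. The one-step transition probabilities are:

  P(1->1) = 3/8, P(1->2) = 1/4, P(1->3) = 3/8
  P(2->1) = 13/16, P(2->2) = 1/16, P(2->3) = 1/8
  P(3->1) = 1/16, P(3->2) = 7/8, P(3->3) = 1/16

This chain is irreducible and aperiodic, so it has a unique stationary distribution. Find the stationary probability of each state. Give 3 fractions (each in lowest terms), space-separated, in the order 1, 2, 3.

Answer: 197/439 144/439 98/439

Derivation:
The stationary distribution satisfies pi = pi * P, i.e.:
  pi_1 = 3/8*pi_1 + 13/16*pi_2 + 1/16*pi_3
  pi_2 = 1/4*pi_1 + 1/16*pi_2 + 7/8*pi_3
  pi_3 = 3/8*pi_1 + 1/8*pi_2 + 1/16*pi_3
with normalization: pi_1 + pi_2 + pi_3 = 1.

Using the first 2 balance equations plus normalization, the linear system A*pi = b is:
  [-5/8, 13/16, 1/16] . pi = 0
  [1/4, -15/16, 7/8] . pi = 0
  [1, 1, 1] . pi = 1

Solving yields:
  pi_1 = 197/439
  pi_2 = 144/439
  pi_3 = 98/439

Verification (pi * P):
  197/439*3/8 + 144/439*13/16 + 98/439*1/16 = 197/439 = pi_1  (ok)
  197/439*1/4 + 144/439*1/16 + 98/439*7/8 = 144/439 = pi_2  (ok)
  197/439*3/8 + 144/439*1/8 + 98/439*1/16 = 98/439 = pi_3  (ok)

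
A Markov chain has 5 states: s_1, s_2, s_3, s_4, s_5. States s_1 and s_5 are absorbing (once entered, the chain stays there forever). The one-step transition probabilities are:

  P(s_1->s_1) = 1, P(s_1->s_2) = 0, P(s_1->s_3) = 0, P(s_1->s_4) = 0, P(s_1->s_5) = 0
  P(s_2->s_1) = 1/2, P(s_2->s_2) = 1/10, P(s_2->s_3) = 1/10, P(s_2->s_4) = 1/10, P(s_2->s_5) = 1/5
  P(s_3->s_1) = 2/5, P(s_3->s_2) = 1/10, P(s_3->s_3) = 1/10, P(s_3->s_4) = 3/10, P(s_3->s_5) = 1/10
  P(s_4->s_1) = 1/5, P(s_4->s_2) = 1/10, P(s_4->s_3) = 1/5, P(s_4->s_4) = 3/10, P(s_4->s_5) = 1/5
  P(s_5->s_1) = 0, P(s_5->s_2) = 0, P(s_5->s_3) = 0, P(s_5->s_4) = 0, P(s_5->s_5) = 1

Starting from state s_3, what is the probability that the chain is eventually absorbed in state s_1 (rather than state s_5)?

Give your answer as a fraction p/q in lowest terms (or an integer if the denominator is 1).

Answer: 59/82

Derivation:
Let a_i = P(absorbed in s_1 | start in state i).
Boundary conditions: a_s_1 = 1, a_s_5 = 0.
For each transient state i, a_i = sum_j P(i->j) * a_j:
  a_s_2 = 1/2*a_s_1 + 1/10*a_s_2 + 1/10*a_s_3 + 1/10*a_s_4 + 1/5*a_s_5
  a_s_3 = 2/5*a_s_1 + 1/10*a_s_2 + 1/10*a_s_3 + 3/10*a_s_4 + 1/10*a_s_5
  a_s_4 = 1/5*a_s_1 + 1/10*a_s_2 + 1/5*a_s_3 + 3/10*a_s_4 + 1/5*a_s_5

Substituting a_s_1 = 1 and a_s_5 = 0, rearrange to (I - Q) a = r where r[i] = P(i -> s_1):
  [9/10, -1/10, -1/10] . (a_s_2, a_s_3, a_s_4) = 1/2
  [-1/10, 9/10, -3/10] . (a_s_2, a_s_3, a_s_4) = 2/5
  [-1/10, -1/5, 7/10] . (a_s_2, a_s_3, a_s_4) = 1/5

Solving yields:
  a_s_2 = 115/164
  a_s_3 = 59/82
  a_s_4 = 97/164

Starting state is s_3, so the absorption probability is a_s_3 = 59/82.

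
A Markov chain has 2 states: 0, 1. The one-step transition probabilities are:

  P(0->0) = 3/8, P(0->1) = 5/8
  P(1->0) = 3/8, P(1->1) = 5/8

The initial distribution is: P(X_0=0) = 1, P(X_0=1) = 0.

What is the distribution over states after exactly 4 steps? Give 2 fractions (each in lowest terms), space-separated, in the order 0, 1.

Propagating the distribution step by step (d_{t+1} = d_t * P):
d_0 = (0=1, 1=0)
  d_1[0] = 1*3/8 + 0*3/8 = 3/8
  d_1[1] = 1*5/8 + 0*5/8 = 5/8
d_1 = (0=3/8, 1=5/8)
  d_2[0] = 3/8*3/8 + 5/8*3/8 = 3/8
  d_2[1] = 3/8*5/8 + 5/8*5/8 = 5/8
d_2 = (0=3/8, 1=5/8)
  d_3[0] = 3/8*3/8 + 5/8*3/8 = 3/8
  d_3[1] = 3/8*5/8 + 5/8*5/8 = 5/8
d_3 = (0=3/8, 1=5/8)
  d_4[0] = 3/8*3/8 + 5/8*3/8 = 3/8
  d_4[1] = 3/8*5/8 + 5/8*5/8 = 5/8
d_4 = (0=3/8, 1=5/8)

Answer: 3/8 5/8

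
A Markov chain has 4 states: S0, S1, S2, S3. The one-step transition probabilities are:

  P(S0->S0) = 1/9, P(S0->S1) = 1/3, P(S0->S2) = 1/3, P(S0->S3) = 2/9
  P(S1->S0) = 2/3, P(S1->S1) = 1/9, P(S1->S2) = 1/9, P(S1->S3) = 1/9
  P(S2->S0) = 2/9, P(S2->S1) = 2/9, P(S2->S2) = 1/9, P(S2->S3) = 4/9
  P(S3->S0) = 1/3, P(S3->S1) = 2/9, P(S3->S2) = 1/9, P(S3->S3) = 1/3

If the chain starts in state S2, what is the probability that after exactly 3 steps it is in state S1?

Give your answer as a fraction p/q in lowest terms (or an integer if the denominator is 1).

Answer: 172/729

Derivation:
Computing P^3 by repeated multiplication:
P^1 =
  S0: [1/9, 1/3, 1/3, 2/9]
  S1: [2/3, 1/9, 1/9, 1/9]
  S2: [2/9, 2/9, 1/9, 4/9]
  S3: [1/3, 2/9, 1/9, 1/3]
P^2 =
  S0: [31/81, 16/81, 11/81, 23/81]
  S1: [17/81, 23/81, 7/27, 20/81]
  S2: [28/81, 2/9, 13/81, 22/81]
  S3: [26/81, 19/81, 5/27, 7/27]
P^3 =
  S0: [218/729, 59/243, 143/729, 191/729]
  S1: [257/729, 52/243, 115/729, 67/243]
  S2: [76/243, 172/729, 137/729, 64/243]
  S3: [233/729, 169/729, 133/729, 194/729]

(P^3)[S2 -> S1] = 172/729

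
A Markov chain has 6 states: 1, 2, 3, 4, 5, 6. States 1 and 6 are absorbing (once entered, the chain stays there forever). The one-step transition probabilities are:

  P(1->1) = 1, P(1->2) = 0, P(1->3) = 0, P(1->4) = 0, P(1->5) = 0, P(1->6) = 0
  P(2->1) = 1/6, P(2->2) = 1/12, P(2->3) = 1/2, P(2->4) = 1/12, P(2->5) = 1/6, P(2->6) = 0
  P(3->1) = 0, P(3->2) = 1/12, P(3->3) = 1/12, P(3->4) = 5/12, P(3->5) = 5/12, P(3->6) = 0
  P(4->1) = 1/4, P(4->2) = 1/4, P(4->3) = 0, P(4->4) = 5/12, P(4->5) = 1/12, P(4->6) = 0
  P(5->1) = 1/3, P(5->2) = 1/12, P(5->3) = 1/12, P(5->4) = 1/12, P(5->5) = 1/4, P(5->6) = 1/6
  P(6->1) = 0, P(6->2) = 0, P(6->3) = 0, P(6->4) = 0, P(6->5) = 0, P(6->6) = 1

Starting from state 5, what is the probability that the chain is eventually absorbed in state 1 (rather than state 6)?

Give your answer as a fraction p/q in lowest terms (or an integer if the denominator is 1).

Answer: 907/1248

Derivation:
Let a_i = P(absorbed in 1 | start in state i).
Boundary conditions: a_1 = 1, a_6 = 0.
For each transient state i, a_i = sum_j P(i->j) * a_j:
  a_2 = 1/6*a_1 + 1/12*a_2 + 1/2*a_3 + 1/12*a_4 + 1/6*a_5 + 0*a_6
  a_3 = 0*a_1 + 1/12*a_2 + 1/12*a_3 + 5/12*a_4 + 5/12*a_5 + 0*a_6
  a_4 = 1/4*a_1 + 1/4*a_2 + 0*a_3 + 5/12*a_4 + 1/12*a_5 + 0*a_6
  a_5 = 1/3*a_1 + 1/12*a_2 + 1/12*a_3 + 1/12*a_4 + 1/4*a_5 + 1/6*a_6

Substituting a_1 = 1 and a_6 = 0, rearrange to (I - Q) a = r where r[i] = P(i -> 1):
  [11/12, -1/2, -1/12, -1/6] . (a_2, a_3, a_4, a_5) = 1/6
  [-1/12, 11/12, -5/12, -5/12] . (a_2, a_3, a_4, a_5) = 0
  [-1/4, 0, 7/12, -1/12] . (a_2, a_3, a_4, a_5) = 1/4
  [-1/12, -1/12, -1/12, 3/4] . (a_2, a_3, a_4, a_5) = 1/3

Solving yields:
  a_2 = 697/832
  a_3 = 1013/1248
  a_4 = 2225/2496
  a_5 = 907/1248

Starting state is 5, so the absorption probability is a_5 = 907/1248.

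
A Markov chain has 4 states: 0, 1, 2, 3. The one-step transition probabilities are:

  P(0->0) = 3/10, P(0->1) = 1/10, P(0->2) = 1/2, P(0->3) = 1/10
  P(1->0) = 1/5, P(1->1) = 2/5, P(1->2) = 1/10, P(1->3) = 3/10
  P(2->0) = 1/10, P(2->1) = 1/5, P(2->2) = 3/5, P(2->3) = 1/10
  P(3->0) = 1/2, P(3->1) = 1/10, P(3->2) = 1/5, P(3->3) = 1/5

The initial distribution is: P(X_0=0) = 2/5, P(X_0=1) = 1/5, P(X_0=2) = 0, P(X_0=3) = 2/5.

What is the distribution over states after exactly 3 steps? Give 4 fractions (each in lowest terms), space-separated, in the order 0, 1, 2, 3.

Propagating the distribution step by step (d_{t+1} = d_t * P):
d_0 = (0=2/5, 1=1/5, 2=0, 3=2/5)
  d_1[0] = 2/5*3/10 + 1/5*1/5 + 0*1/10 + 2/5*1/2 = 9/25
  d_1[1] = 2/5*1/10 + 1/5*2/5 + 0*1/5 + 2/5*1/10 = 4/25
  d_1[2] = 2/5*1/2 + 1/5*1/10 + 0*3/5 + 2/5*1/5 = 3/10
  d_1[3] = 2/5*1/10 + 1/5*3/10 + 0*1/10 + 2/5*1/5 = 9/50
d_1 = (0=9/25, 1=4/25, 2=3/10, 3=9/50)
  d_2[0] = 9/25*3/10 + 4/25*1/5 + 3/10*1/10 + 9/50*1/2 = 13/50
  d_2[1] = 9/25*1/10 + 4/25*2/5 + 3/10*1/5 + 9/50*1/10 = 89/500
  d_2[2] = 9/25*1/2 + 4/25*1/10 + 3/10*3/5 + 9/50*1/5 = 103/250
  d_2[3] = 9/25*1/10 + 4/25*3/10 + 3/10*1/10 + 9/50*1/5 = 3/20
d_2 = (0=13/50, 1=89/500, 2=103/250, 3=3/20)
  d_3[0] = 13/50*3/10 + 89/500*1/5 + 103/250*1/10 + 3/20*1/2 = 1149/5000
  d_3[1] = 13/50*1/10 + 89/500*2/5 + 103/250*1/5 + 3/20*1/10 = 973/5000
  d_3[2] = 13/50*1/2 + 89/500*1/10 + 103/250*3/5 + 3/20*1/5 = 17/40
  d_3[3] = 13/50*1/10 + 89/500*3/10 + 103/250*1/10 + 3/20*1/5 = 753/5000
d_3 = (0=1149/5000, 1=973/5000, 2=17/40, 3=753/5000)

Answer: 1149/5000 973/5000 17/40 753/5000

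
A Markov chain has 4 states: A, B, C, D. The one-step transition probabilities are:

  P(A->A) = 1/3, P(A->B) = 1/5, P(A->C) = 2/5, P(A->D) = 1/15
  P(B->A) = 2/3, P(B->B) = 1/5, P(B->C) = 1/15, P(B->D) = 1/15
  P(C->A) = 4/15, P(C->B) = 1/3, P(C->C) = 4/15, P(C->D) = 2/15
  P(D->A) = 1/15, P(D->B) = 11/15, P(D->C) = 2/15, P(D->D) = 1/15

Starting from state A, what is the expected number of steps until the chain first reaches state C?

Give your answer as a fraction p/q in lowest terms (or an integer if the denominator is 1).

Answer: 135/41

Derivation:
Let h_i = expected steps to first reach C from state i.
Boundary: h_C = 0.
First-step equations for the other states:
  h_A = 1 + 1/3*h_A + 1/5*h_B + 2/5*h_C + 1/15*h_D
  h_B = 1 + 2/3*h_A + 1/5*h_B + 1/15*h_C + 1/15*h_D
  h_D = 1 + 1/15*h_A + 11/15*h_B + 2/15*h_C + 1/15*h_D

Substituting h_C = 0 and rearranging gives the linear system (I - Q) h = 1:
  [2/3, -1/5, -1/15] . (h_A, h_B, h_D) = 1
  [-2/3, 4/5, -1/15] . (h_A, h_B, h_D) = 1
  [-1/15, -11/15, 14/15] . (h_A, h_B, h_D) = 1

Solving yields:
  h_A = 135/41
  h_B = 180/41
  h_D = 195/41

Starting state is A, so the expected hitting time is h_A = 135/41.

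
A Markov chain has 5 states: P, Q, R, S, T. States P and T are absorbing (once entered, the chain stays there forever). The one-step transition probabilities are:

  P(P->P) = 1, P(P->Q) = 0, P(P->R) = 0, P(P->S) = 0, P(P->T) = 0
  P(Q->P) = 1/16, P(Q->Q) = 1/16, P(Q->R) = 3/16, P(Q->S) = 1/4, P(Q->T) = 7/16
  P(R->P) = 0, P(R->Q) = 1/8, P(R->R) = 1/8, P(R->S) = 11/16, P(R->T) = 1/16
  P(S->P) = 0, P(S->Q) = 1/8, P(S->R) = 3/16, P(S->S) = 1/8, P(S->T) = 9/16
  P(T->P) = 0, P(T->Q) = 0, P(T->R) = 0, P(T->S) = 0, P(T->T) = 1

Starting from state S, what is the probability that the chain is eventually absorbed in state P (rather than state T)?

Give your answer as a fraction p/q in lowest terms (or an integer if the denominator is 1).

Answer: 2/127

Derivation:
Let a_i = P(absorbed in P | start in state i).
Boundary conditions: a_P = 1, a_T = 0.
For each transient state i, a_i = sum_j P(i->j) * a_j:
  a_Q = 1/16*a_P + 1/16*a_Q + 3/16*a_R + 1/4*a_S + 7/16*a_T
  a_R = 0*a_P + 1/8*a_Q + 1/8*a_R + 11/16*a_S + 1/16*a_T
  a_S = 0*a_P + 1/8*a_Q + 3/16*a_R + 1/8*a_S + 9/16*a_T

Substituting a_P = 1 and a_T = 0, rearrange to (I - Q) a = r where r[i] = P(i -> P):
  [15/16, -3/16, -1/4] . (a_Q, a_R, a_S) = 1/16
  [-1/8, 7/8, -11/16] . (a_Q, a_R, a_S) = 0
  [-1/8, -3/16, 7/8] . (a_Q, a_R, a_S) = 0

Solving yields:
  a_Q = 163/2159
  a_R = 50/2159
  a_S = 2/127

Starting state is S, so the absorption probability is a_S = 2/127.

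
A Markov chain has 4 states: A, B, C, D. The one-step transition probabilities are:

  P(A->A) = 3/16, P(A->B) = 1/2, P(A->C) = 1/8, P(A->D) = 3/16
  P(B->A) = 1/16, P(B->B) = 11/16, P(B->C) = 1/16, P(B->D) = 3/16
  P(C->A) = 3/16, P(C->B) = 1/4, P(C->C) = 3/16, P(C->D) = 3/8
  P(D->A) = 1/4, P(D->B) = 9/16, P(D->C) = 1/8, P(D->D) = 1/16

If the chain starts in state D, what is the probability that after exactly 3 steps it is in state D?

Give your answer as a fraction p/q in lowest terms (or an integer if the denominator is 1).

Answer: 739/4096

Derivation:
Computing P^3 by repeated multiplication:
P^1 =
  A: [3/16, 1/2, 1/8, 3/16]
  B: [1/16, 11/16, 1/16, 3/16]
  C: [3/16, 1/4, 3/16, 3/8]
  D: [1/4, 9/16, 1/8, 1/16]
P^2 =
  A: [35/256, 147/256, 13/128, 3/16]
  B: [29/256, 5/8, 11/128, 45/256]
  C: [23/128, 67/128, 31/256, 45/256]
  D: [31/256, 37/64, 25/256, 13/64]
P^3 =
  A: [261/2048, 2433/4096, 391/4096, 375/2048]
  B: [493/4096, 2485/4096, 187/2048, 93/512]
  C: [545/4096, 2371/4096, 409/4096, 771/4096]
  D: [131/1024, 611/1024, 389/4096, 739/4096]

(P^3)[D -> D] = 739/4096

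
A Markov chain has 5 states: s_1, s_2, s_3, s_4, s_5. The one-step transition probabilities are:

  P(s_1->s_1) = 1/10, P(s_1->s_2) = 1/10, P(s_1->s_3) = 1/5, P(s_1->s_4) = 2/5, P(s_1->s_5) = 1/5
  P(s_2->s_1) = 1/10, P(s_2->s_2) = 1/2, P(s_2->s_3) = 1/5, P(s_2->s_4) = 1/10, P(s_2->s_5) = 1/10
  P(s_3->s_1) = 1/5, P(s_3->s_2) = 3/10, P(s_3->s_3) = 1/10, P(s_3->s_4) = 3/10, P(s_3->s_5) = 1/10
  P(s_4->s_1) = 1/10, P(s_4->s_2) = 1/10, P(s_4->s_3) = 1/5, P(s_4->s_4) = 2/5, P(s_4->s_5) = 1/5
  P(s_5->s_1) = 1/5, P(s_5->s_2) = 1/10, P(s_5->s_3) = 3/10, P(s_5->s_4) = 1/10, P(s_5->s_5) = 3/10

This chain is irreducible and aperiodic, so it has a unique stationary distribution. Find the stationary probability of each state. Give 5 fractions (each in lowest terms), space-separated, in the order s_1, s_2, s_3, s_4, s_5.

The stationary distribution satisfies pi = pi * P, i.e.:
  pi_s_1 = 1/10*pi_s_1 + 1/10*pi_s_2 + 1/5*pi_s_3 + 1/10*pi_s_4 + 1/5*pi_s_5
  pi_s_2 = 1/10*pi_s_1 + 1/2*pi_s_2 + 3/10*pi_s_3 + 1/10*pi_s_4 + 1/10*pi_s_5
  pi_s_3 = 1/5*pi_s_1 + 1/5*pi_s_2 + 1/10*pi_s_3 + 1/5*pi_s_4 + 3/10*pi_s_5
  pi_s_4 = 2/5*pi_s_1 + 1/10*pi_s_2 + 3/10*pi_s_3 + 2/5*pi_s_4 + 1/10*pi_s_5
  pi_s_5 = 1/5*pi_s_1 + 1/10*pi_s_2 + 1/10*pi_s_3 + 1/5*pi_s_4 + 3/10*pi_s_5
with normalization: pi_s_1 + pi_s_2 + pi_s_3 + pi_s_4 + pi_s_5 = 1.

Using the first 4 balance equations plus normalization, the linear system A*pi = b is:
  [-9/10, 1/10, 1/5, 1/10, 1/5] . pi = 0
  [1/10, -1/2, 3/10, 1/10, 1/10] . pi = 0
  [1/5, 1/5, -9/10, 1/5, 3/10] . pi = 0
  [2/5, 1/10, 3/10, -3/5, 1/10] . pi = 0
  [1, 1, 1, 1, 1] . pi = 1

Solving yields:
  pi_s_1 = 59/430
  pi_s_2 = 10/43
  pi_s_3 = 17/86
  pi_s_4 = 111/430
  pi_s_5 = 15/86

Verification (pi * P):
  59/430*1/10 + 10/43*1/10 + 17/86*1/5 + 111/430*1/10 + 15/86*1/5 = 59/430 = pi_s_1  (ok)
  59/430*1/10 + 10/43*1/2 + 17/86*3/10 + 111/430*1/10 + 15/86*1/10 = 10/43 = pi_s_2  (ok)
  59/430*1/5 + 10/43*1/5 + 17/86*1/10 + 111/430*1/5 + 15/86*3/10 = 17/86 = pi_s_3  (ok)
  59/430*2/5 + 10/43*1/10 + 17/86*3/10 + 111/430*2/5 + 15/86*1/10 = 111/430 = pi_s_4  (ok)
  59/430*1/5 + 10/43*1/10 + 17/86*1/10 + 111/430*1/5 + 15/86*3/10 = 15/86 = pi_s_5  (ok)

Answer: 59/430 10/43 17/86 111/430 15/86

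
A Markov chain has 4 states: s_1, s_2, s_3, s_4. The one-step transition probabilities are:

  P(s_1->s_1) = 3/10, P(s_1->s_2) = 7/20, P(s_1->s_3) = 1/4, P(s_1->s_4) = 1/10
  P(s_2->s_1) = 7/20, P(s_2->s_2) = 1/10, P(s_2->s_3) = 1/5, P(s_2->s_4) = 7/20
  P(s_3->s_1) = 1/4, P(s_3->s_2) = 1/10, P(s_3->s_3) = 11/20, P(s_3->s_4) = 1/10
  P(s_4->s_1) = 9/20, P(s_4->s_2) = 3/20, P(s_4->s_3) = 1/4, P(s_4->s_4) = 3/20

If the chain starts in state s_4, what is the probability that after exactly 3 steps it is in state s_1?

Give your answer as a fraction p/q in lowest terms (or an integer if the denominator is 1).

Answer: 507/1600

Derivation:
Computing P^3 by repeated multiplication:
P^1 =
  s_1: [3/10, 7/20, 1/4, 1/10]
  s_2: [7/20, 1/10, 1/5, 7/20]
  s_3: [1/4, 1/10, 11/20, 1/10]
  s_4: [9/20, 3/20, 1/4, 3/20]
P^2 =
  s_1: [8/25, 9/50, 123/400, 77/400]
  s_2: [139/400, 41/200, 61/200, 57/400]
  s_3: [117/400, 67/400, 41/100, 13/100]
  s_4: [127/400, 11/50, 127/400, 29/200]
P^3 =
  s_1: [129/400, 1517/8000, 1333/4000, 1237/8000]
  s_2: [2531/8000, 97/500, 53/160, 1267/8000]
  s_3: [2459/8000, 1437/8000, 2917/8000, 1187/8000]
  s_4: [507/1600, 1493/8000, 1337/4000, 649/4000]

(P^3)[s_4 -> s_1] = 507/1600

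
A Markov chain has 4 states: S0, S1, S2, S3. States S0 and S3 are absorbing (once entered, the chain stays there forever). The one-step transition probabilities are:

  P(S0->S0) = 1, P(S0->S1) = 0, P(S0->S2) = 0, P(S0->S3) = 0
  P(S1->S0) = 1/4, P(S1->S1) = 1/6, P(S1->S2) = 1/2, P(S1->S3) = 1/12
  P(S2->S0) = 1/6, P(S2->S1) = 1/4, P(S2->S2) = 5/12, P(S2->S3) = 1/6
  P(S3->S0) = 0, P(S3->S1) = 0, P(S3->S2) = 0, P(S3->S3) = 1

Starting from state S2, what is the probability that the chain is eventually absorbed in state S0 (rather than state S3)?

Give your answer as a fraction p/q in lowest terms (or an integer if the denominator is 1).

Answer: 29/52

Derivation:
Let a_i = P(absorbed in S0 | start in state i).
Boundary conditions: a_S0 = 1, a_S3 = 0.
For each transient state i, a_i = sum_j P(i->j) * a_j:
  a_S1 = 1/4*a_S0 + 1/6*a_S1 + 1/2*a_S2 + 1/12*a_S3
  a_S2 = 1/6*a_S0 + 1/4*a_S1 + 5/12*a_S2 + 1/6*a_S3

Substituting a_S0 = 1 and a_S3 = 0, rearrange to (I - Q) a = r where r[i] = P(i -> S0):
  [5/6, -1/2] . (a_S1, a_S2) = 1/4
  [-1/4, 7/12] . (a_S1, a_S2) = 1/6

Solving yields:
  a_S1 = 33/52
  a_S2 = 29/52

Starting state is S2, so the absorption probability is a_S2 = 29/52.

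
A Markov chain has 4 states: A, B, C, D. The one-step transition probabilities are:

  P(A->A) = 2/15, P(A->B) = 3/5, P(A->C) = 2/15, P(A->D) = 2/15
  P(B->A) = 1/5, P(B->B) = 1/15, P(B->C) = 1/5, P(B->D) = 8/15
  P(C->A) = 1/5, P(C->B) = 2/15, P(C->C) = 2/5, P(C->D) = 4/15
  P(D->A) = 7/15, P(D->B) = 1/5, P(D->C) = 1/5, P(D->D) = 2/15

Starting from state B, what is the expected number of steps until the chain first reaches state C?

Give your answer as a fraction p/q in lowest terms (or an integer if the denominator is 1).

Answer: 1080/197

Derivation:
Let h_i = expected steps to first reach C from state i.
Boundary: h_C = 0.
First-step equations for the other states:
  h_A = 1 + 2/15*h_A + 3/5*h_B + 2/15*h_C + 2/15*h_D
  h_B = 1 + 1/5*h_A + 1/15*h_B + 1/5*h_C + 8/15*h_D
  h_D = 1 + 7/15*h_A + 1/5*h_B + 1/5*h_C + 2/15*h_D

Substituting h_C = 0 and rearranging gives the linear system (I - Q) h = 1:
  [13/15, -3/5, -2/15] . (h_A, h_B, h_D) = 1
  [-1/5, 14/15, -8/15] . (h_A, h_B, h_D) = 1
  [-7/15, -1/5, 13/15] . (h_A, h_B, h_D) = 1

Solving yields:
  h_A = 1143/197
  h_B = 1080/197
  h_D = 1092/197

Starting state is B, so the expected hitting time is h_B = 1080/197.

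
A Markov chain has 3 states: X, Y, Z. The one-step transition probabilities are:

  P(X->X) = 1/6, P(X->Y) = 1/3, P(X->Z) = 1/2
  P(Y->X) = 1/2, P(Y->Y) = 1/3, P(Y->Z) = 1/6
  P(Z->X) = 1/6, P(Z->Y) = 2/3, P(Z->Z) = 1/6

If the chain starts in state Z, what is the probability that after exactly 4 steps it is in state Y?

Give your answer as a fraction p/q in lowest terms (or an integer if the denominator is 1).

Computing P^4 by repeated multiplication:
P^1 =
  X: [1/6, 1/3, 1/2]
  Y: [1/2, 1/3, 1/6]
  Z: [1/6, 2/3, 1/6]
P^2 =
  X: [5/18, 1/2, 2/9]
  Y: [5/18, 7/18, 1/3]
  Z: [7/18, 7/18, 2/9]
P^3 =
  X: [1/3, 11/27, 7/27]
  Y: [8/27, 4/9, 7/27]
  Z: [8/27, 11/27, 8/27]
P^4 =
  X: [49/162, 34/81, 5/18]
  Y: [17/54, 34/81, 43/162]
  Z: [49/162, 35/81, 43/162]

(P^4)[Z -> Y] = 35/81

Answer: 35/81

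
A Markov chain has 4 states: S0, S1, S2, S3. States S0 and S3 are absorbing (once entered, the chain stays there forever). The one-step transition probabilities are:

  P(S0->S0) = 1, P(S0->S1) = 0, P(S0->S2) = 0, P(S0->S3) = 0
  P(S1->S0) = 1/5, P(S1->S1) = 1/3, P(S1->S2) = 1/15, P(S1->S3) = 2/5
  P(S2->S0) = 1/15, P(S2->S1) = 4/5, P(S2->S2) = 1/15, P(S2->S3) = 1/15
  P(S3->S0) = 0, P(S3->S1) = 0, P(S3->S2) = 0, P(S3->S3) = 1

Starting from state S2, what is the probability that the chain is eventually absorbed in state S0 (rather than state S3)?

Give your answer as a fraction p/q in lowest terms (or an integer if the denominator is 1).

Let a_i = P(absorbed in S0 | start in state i).
Boundary conditions: a_S0 = 1, a_S3 = 0.
For each transient state i, a_i = sum_j P(i->j) * a_j:
  a_S1 = 1/5*a_S0 + 1/3*a_S1 + 1/15*a_S2 + 2/5*a_S3
  a_S2 = 1/15*a_S0 + 4/5*a_S1 + 1/15*a_S2 + 1/15*a_S3

Substituting a_S0 = 1 and a_S3 = 0, rearrange to (I - Q) a = r where r[i] = P(i -> S0):
  [2/3, -1/15] . (a_S1, a_S2) = 1/5
  [-4/5, 14/15] . (a_S1, a_S2) = 1/15

Solving yields:
  a_S1 = 43/128
  a_S2 = 23/64

Starting state is S2, so the absorption probability is a_S2 = 23/64.

Answer: 23/64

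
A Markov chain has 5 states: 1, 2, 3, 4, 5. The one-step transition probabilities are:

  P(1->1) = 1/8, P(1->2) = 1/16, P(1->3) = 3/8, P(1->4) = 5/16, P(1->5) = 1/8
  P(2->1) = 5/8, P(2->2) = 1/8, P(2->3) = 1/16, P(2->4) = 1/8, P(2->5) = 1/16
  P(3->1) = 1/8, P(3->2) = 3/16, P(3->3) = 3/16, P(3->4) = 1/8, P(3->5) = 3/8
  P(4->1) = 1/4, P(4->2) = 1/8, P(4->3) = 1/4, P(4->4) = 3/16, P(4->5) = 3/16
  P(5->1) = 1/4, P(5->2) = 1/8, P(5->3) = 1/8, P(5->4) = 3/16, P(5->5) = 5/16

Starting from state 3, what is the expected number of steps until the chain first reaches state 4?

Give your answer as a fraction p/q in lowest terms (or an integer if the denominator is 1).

Answer: 39200/7191

Derivation:
Let h_i = expected steps to first reach 4 from state i.
Boundary: h_4 = 0.
First-step equations for the other states:
  h_1 = 1 + 1/8*h_1 + 1/16*h_2 + 3/8*h_3 + 5/16*h_4 + 1/8*h_5
  h_2 = 1 + 5/8*h_1 + 1/8*h_2 + 1/16*h_3 + 1/8*h_4 + 1/16*h_5
  h_3 = 1 + 1/8*h_1 + 3/16*h_2 + 3/16*h_3 + 1/8*h_4 + 3/8*h_5
  h_5 = 1 + 1/4*h_1 + 1/8*h_2 + 1/8*h_3 + 3/16*h_4 + 5/16*h_5

Substituting h_4 = 0 and rearranging gives the linear system (I - Q) h = 1:
  [7/8, -1/16, -3/8, -1/8] . (h_1, h_2, h_3, h_5) = 1
  [-5/8, 7/8, -1/16, -1/16] . (h_1, h_2, h_3, h_5) = 1
  [-1/8, -3/16, 13/16, -3/8] . (h_1, h_2, h_3, h_5) = 1
  [-1/4, -1/8, -1/8, 11/16] . (h_1, h_2, h_3, h_5) = 1

Solving yields:
  h_1 = 32848/7191
  h_2 = 37072/7191
  h_3 = 39200/7191
  h_5 = 36272/7191

Starting state is 3, so the expected hitting time is h_3 = 39200/7191.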